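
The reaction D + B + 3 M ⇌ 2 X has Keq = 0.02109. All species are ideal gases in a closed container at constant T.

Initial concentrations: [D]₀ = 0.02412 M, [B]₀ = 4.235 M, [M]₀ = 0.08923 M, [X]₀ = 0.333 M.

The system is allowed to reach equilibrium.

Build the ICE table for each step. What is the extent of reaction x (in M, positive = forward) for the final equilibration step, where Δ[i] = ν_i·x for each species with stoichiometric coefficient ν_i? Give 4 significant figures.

x = -0.1433 M

Q₀ = 1528 vs Keq = 0.02109 ⇒ Q>K, reverse
Step 1:
                  D         B         M         X
  init      0.02412     4.235   0.08923     0.333
  Δ          0.1433    0.1433    0.4298   -0.2865
  eq         0.1674     4.378     0.519   0.04648
  solve Keq expr → x = -0.1433; check Q = 0.02109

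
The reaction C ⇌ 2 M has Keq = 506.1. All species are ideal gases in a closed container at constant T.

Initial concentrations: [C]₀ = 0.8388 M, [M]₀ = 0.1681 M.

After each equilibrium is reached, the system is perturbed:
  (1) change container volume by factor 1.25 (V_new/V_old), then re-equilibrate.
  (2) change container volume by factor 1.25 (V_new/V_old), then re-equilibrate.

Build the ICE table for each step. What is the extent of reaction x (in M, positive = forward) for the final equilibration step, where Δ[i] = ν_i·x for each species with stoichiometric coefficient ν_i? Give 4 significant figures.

Q₀ = 0.03369 vs Keq = 506.1 ⇒ Q<K, forward
Step 1:
                  C         M
  Initial    0.8388    0.1681
  Change    -0.8322     1.664
  Equil    0.006635     1.832
  solve Keq expr → x = 0.8322; check Q = 506.1
Then change container volume by factor 1.25 (V_new/V_old).
Step 2:
                  C         M
  Initial  0.005308     1.466
  Change  -0.001049  0.002099
  Equil    0.004258     1.468
  solve Keq expr → x = 0.001049; check Q = 506.1
Then change container volume by factor 1.25 (V_new/V_old).
Step 3:
                  C         M
  Initial  0.003407     1.174
  Change  -6.7507e-04   0.00135
  Equil    0.002732     1.176
  solve Keq expr → x = 6.7507e-04; check Q = 506.1

x = 6.7507e-04 M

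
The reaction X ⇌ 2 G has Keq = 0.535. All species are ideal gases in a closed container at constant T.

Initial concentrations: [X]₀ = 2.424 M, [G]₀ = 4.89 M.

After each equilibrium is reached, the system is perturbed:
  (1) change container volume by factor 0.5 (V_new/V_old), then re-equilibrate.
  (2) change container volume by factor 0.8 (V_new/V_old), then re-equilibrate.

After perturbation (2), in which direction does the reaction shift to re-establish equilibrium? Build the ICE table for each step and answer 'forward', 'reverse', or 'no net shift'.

Q₀ = 9.865 vs Keq = 0.535 ⇒ Q>K, reverse
Step 1:
                   X          G
  init         2.424       4.89
  Δ            1.702     -3.404
  eq           4.126      1.486
  solve Keq expr → x = -1.702; check Q = 0.535
Then change container volume by factor 0.5 (V_new/V_old).
Step 2:
                   X          G
  init         8.252      2.972
  Δ           0.4094    -0.8188
  eq           8.662      2.153
  solve Keq expr → x = -0.4094; check Q = 0.535
Then change container volume by factor 0.8 (V_new/V_old).
Step 3:
                   X          G
  init         10.83      2.691
  Δ           0.1346    -0.2692
  eq           10.96      2.422
  solve Keq expr → x = -0.1346; check Q = 0.535

Direction: reverse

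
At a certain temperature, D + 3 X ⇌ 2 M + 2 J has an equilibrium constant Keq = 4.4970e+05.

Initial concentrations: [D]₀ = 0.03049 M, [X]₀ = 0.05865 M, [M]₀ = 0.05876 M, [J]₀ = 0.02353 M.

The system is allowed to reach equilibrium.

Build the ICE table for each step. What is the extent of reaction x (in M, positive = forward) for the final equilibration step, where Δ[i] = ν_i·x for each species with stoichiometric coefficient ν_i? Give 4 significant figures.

Q₀ = 0.3108 vs Keq = 4.4970e+05 ⇒ Q<K, forward
Step 1:
                    D           X           M           J
  I           0.03049     0.05865     0.05876     0.02353
  C          -0.01892    -0.05676     0.03784     0.03784
  E           0.01157     0.00189      0.0966     0.06137
  solve Keq expr → x = 0.01892; check Q = 4.4970e+05

x = 0.01892 M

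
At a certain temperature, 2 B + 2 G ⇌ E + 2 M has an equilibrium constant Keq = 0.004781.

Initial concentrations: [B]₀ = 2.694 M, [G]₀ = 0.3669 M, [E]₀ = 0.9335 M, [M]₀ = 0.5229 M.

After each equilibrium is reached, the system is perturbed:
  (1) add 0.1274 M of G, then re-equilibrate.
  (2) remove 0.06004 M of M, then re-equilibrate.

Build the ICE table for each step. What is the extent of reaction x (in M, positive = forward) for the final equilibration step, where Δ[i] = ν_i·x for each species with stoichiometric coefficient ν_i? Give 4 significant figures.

Q₀ = 0.2613 vs Keq = 0.004781 ⇒ Q>K, reverse
Step 1:
                    B           G           E           M
  Initial       2.694      0.3669      0.9335      0.5229
  Change       0.3497      0.3497     -0.1749     -0.3497
  Equil         3.044      0.7166      0.7586      0.1732
  solve Keq expr → x = -0.1749; check Q = 0.004781
Then add 0.1274 M of G.
Step 2:
                    B           G           E           M
  Initial       3.044       0.844      0.7586      0.1732
  Change     -0.02245    -0.02245     0.01123     0.02245
  Equil         3.021      0.8216      0.7699      0.1956
  solve Keq expr → x = 0.01123; check Q = 0.004781
Then remove 0.06004 M of M.
Step 3:
                    B           G           E           M
  Initial       3.021      0.8216      0.7699      0.1356
  Change     -0.04423    -0.04423     0.02212     0.04423
  Equil         2.977      0.7774       0.792      0.1798
  solve Keq expr → x = 0.02212; check Q = 0.004781

x = 0.02212 M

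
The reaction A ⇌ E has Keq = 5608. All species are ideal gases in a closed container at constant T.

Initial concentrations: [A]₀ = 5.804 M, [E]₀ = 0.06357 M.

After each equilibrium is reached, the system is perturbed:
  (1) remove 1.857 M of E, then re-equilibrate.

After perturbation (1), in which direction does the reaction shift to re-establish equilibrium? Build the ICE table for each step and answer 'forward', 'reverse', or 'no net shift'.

Q₀ = 0.01095 vs Keq = 5608 ⇒ Q<K, forward
Step 1:
                    A           E
  init          5.804     0.06357
  Δ            -5.803       5.803
  eq         0.001046       5.867
  solve Keq expr → x = 5.803; check Q = 5608
Then remove 1.857 M of E.
Step 2:
                    A           E
  init       0.001046        4.01
  Δ       -3.3108e-04  3.3108e-04
  eq       7.1502e-04        4.01
  solve Keq expr → x = 3.3108e-04; check Q = 5608

Direction: forward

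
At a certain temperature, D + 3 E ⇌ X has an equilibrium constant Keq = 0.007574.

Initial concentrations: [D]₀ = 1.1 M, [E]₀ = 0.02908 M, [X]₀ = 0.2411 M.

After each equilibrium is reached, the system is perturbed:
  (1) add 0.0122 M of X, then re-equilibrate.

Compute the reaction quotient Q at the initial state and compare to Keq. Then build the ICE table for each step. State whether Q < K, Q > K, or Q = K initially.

Q₀ = 8913 vs Keq = 0.007574 ⇒ Q>K, reverse
Step 1:
                  D         E         X
  I             1.1   0.02908    0.2411
  C           0.237     0.711    -0.237
  E           1.337    0.7401  0.004105
  solve Keq expr → x = -0.237; check Q = 0.007574
Then add 0.0122 M of X.
Step 2:
                  D         E         X
  I           1.337    0.7401    0.0163
  C         0.01156   0.03467  -0.01156
  E           1.349    0.7747  0.004749
  solve Keq expr → x = -0.01156; check Q = 0.007574

Q₀ = 8913; Q > K (proceeds reverse)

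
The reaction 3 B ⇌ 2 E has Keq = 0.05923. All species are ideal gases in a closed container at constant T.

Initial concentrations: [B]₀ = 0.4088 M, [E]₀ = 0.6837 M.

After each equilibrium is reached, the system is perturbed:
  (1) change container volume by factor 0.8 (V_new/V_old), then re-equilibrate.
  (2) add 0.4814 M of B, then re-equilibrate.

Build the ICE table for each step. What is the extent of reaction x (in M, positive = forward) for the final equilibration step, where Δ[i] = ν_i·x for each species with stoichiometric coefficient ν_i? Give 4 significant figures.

x = 0.06329 M

Q₀ = 6.842 vs Keq = 0.05923 ⇒ Q>K, reverse
Step 1:
                    B           E
  I            0.4088      0.6837
  C            0.6358     -0.4239
  E             1.045      0.2598
  solve Keq expr → x = -0.2119; check Q = 0.05923
Then change container volume by factor 0.8 (V_new/V_old).
Step 2:
                    B           E
  I             1.306      0.3248
  C          -0.03546     0.02364
  E              1.27      0.3484
  solve Keq expr → x = 0.01182; check Q = 0.05923
Then add 0.4814 M of B.
Step 3:
                    B           E
  I             1.752      0.3484
  C           -0.1899      0.1266
  E             1.562       0.475
  solve Keq expr → x = 0.06329; check Q = 0.05923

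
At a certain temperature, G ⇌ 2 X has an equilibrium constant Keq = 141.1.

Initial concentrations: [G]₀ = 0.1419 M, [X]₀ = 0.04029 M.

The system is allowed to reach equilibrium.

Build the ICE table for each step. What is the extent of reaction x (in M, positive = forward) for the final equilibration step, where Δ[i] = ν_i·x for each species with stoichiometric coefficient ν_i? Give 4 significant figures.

Q₀ = 0.01144 vs Keq = 141.1 ⇒ Q<K, forward
Step 1:
                   G          X
  Initial     0.1419    0.04029
  Change     -0.1412     0.2823
  Equil   7.3763e-04     0.3226
  solve Keq expr → x = 0.1412; check Q = 141.1

x = 0.1412 M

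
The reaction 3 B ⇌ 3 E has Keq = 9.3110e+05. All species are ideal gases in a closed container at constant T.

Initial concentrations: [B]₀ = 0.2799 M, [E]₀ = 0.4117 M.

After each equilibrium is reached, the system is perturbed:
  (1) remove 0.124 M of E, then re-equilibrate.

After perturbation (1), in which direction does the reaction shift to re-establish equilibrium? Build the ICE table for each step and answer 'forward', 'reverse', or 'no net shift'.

Direction: forward

Q₀ = 3.182 vs Keq = 9.3110e+05 ⇒ Q<K, forward
Step 1:
                  B         E
  init       0.2799    0.4117
  Δ         -0.2729    0.2729
  eq       0.007011    0.6846
  solve Keq expr → x = 0.09096; check Q = 9.3110e+05
Then remove 0.124 M of E.
Step 2:
                  B         E
  init     0.007011    0.5606
  Δ       -0.001257  0.001257
  eq       0.005754    0.5618
  solve Keq expr → x = 4.1900e-04; check Q = 9.3110e+05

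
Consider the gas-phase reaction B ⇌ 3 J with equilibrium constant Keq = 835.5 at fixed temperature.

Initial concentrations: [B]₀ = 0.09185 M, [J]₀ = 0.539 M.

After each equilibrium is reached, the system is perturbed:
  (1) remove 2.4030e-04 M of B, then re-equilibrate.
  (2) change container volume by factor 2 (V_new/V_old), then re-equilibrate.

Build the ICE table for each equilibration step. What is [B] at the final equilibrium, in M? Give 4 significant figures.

Q₀ = 1.705 vs Keq = 835.5 ⇒ Q<K, forward
Step 1:
                   B          J
  Initial    0.09185      0.539
  Change    -0.09121     0.2736
  Equil   6.4228e-04     0.8126
  solve Keq expr → x = 0.09121; check Q = 835.5
Then remove 2.4030e-04 M of B.
Step 2:
                   B          J
  Initial 4.0198e-04     0.8126
  Change  2.3860e-04 -7.1581e-04
  Equil   6.4058e-04     0.8119
  solve Keq expr → x = -2.3860e-04; check Q = 835.5
Then change container volume by factor 2 (V_new/V_old).
Step 3:
                   B          J
  Initial 3.2029e-04      0.406
  Change  -2.3979e-04 7.1937e-04
  Equil   8.0499e-05     0.4067
  solve Keq expr → x = 2.3979e-04; check Q = 835.5

[B]_eq = 8.0499e-05 M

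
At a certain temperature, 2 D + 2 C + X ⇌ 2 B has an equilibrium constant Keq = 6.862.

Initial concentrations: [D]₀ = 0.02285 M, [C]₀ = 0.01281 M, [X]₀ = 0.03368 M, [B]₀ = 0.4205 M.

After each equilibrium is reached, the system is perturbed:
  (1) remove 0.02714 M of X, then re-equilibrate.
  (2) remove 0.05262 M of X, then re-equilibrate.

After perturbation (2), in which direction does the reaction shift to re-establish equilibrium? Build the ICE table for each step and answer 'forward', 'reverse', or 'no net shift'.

Q₀ = 6.1276e+07 vs Keq = 6.862 ⇒ Q>K, reverse
Step 1:
                  D         C         X         B
  I         0.02285   0.01281   0.03368    0.4205
  C          0.3038    0.3038    0.1519   -0.3038
  E          0.3266    0.3166    0.1856    0.1167
  solve Keq expr → x = -0.1519; check Q = 6.862
Then remove 0.02714 M of X.
Step 2:
                  D         C         X         B
  I          0.3266    0.3166    0.1584    0.1167
  C        0.004794  0.004794  0.002397 -0.004794
  E          0.3314    0.3214    0.1608    0.1119
  solve Keq expr → x = -0.002397; check Q = 6.862
Then remove 0.05262 M of X.
Step 3:
                  D         C         X         B
  I          0.3314    0.3214    0.1082    0.1119
  C          0.0112    0.0112  0.005599   -0.0112
  E          0.3426    0.3326    0.1138    0.1007
  solve Keq expr → x = -0.005599; check Q = 6.862

Direction: reverse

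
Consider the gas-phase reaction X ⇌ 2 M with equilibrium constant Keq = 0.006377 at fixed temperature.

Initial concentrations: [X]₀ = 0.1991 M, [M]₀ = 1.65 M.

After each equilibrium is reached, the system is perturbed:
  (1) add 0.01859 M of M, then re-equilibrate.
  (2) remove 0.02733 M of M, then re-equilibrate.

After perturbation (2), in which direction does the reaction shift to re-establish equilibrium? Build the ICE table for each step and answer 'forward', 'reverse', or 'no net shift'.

Q₀ = 13.67 vs Keq = 0.006377 ⇒ Q>K, reverse
Step 1:
                  X         M
  init       0.1991      1.65
  Δ          0.7854    -1.571
  eq         0.9845   0.07923
  solve Keq expr → x = -0.7854; check Q = 0.006377
Then add 0.01859 M of M.
Step 2:
                  X         M
  init       0.9845   0.09782
  Δ        0.009112  -0.01822
  eq         0.9936    0.0796
  solve Keq expr → x = -0.009112; check Q = 0.006377
Then remove 0.02733 M of M.
Step 3:
                  X         M
  init       0.9936   0.05227
  Δ         -0.0134   0.02679
  eq         0.9802   0.07906
  solve Keq expr → x = 0.0134; check Q = 0.006377

Direction: forward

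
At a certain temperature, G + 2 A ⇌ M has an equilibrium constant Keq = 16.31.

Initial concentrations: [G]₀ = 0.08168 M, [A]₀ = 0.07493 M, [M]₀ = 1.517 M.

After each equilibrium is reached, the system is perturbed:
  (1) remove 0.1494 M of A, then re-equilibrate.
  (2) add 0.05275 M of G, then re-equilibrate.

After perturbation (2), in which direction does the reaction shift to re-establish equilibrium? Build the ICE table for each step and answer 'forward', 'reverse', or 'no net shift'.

Direction: forward

Q₀ = 3308 vs Keq = 16.31 ⇒ Q>K, reverse
Step 1:
                   G          A          M
  I          0.08168    0.07493      1.517
  C           0.2195      0.439    -0.2195
  E           0.3012     0.5139      1.297
  solve Keq expr → x = -0.2195; check Q = 16.31
Then remove 0.1494 M of A.
Step 2:
                   G          A          M
  I           0.3012     0.3645      1.297
  C          0.05075     0.1015   -0.05075
  E           0.3519      0.466      1.247
  solve Keq expr → x = -0.05075; check Q = 16.31
Then add 0.05275 M of G.
Step 3:
                   G          A          M
  I           0.4047      0.466      1.247
  C         -0.01153   -0.02307    0.01153
  E           0.3932      0.443      1.258
  solve Keq expr → x = 0.01153; check Q = 16.31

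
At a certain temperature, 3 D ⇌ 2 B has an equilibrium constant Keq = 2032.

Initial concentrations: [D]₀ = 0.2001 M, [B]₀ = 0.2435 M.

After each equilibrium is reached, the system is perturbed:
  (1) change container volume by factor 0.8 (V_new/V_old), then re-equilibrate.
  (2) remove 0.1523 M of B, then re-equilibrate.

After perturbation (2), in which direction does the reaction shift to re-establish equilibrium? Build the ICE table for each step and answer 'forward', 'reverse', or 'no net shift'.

Direction: forward

Q₀ = 7.4 vs Keq = 2032 ⇒ Q<K, forward
Step 1:
                   D          B
  I           0.2001     0.2435
  C          -0.1608     0.1072
  E          0.03926     0.3507
  solve Keq expr → x = 0.05361; check Q = 2032
Then change container volume by factor 0.8 (V_new/V_old).
Step 2:
                   D          B
  I          0.04908     0.4384
  C        -0.003363   0.002242
  E          0.04572     0.4406
  solve Keq expr → x = 0.001121; check Q = 2032
Then remove 0.1523 M of B.
Step 3:
                   D          B
  I          0.04572     0.2883
  C         -0.01069   0.007129
  E          0.03502     0.2955
  solve Keq expr → x = 0.003564; check Q = 2032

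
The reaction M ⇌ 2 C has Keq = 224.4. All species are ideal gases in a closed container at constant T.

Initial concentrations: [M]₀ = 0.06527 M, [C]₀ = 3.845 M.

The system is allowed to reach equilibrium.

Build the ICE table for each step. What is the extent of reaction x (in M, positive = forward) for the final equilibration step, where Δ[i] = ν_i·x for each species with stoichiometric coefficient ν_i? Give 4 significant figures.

x = -5.7319e-04 M

Q₀ = 226.5 vs Keq = 224.4 ⇒ Q>K, reverse
Step 1:
                   M          C
  I          0.06527      3.845
  C       5.7319e-04  -0.001146
  E          0.06584      3.844
  solve Keq expr → x = -5.7319e-04; check Q = 224.4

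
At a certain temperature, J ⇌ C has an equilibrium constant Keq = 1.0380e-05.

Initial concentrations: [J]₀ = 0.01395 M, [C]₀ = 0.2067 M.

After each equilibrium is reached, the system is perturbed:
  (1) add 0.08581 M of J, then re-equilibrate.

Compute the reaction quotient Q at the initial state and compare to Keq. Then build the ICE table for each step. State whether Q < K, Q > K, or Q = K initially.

Q₀ = 14.82 vs Keq = 1.0380e-05 ⇒ Q>K, reverse
Step 1:
                    J           C
  Initial     0.01395      0.2067
  Change       0.2067     -0.2067
  Equil        0.2206  2.2903e-06
  solve Keq expr → x = -0.2067; check Q = 1.0380e-05
Then add 0.08581 M of J.
Step 2:
                    J           C
  Initial      0.3065  2.2903e-06
  Change  -8.9070e-07  8.9070e-07
  Equil        0.3065  3.1810e-06
  solve Keq expr → x = 8.9070e-07; check Q = 1.0380e-05

Q₀ = 14.82; Q > K (proceeds reverse)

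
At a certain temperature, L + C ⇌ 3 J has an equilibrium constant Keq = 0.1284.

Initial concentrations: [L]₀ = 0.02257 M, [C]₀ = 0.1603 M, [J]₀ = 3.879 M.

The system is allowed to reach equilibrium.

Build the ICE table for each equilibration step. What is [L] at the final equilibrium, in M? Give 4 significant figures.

[L]_eq = 1.126 M

Q₀ = 1.6132e+04 vs Keq = 0.1284 ⇒ Q>K, reverse
Step 1:
                  L         C         J
  Initial   0.02257    0.1603     3.879
  Change      1.104     1.104    -3.311
  Equil       1.126     1.264    0.5676
  solve Keq expr → x = -1.104; check Q = 0.1284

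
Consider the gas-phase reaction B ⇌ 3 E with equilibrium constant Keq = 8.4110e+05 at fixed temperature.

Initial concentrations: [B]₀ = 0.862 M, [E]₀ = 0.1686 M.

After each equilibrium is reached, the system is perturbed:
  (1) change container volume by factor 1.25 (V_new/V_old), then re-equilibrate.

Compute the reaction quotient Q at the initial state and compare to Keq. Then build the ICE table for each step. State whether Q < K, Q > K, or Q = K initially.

Q₀ = 0.00556 vs Keq = 8.4110e+05 ⇒ Q<K, forward
Step 1:
                  B         E
  Initial     0.862    0.1686
  Change     -0.862     2.586
  Equil   2.4848e-05     2.755
  solve Keq expr → x = 0.862; check Q = 8.4110e+05
Then change container volume by factor 1.25 (V_new/V_old).
Step 2:
                  B         E
  Initial 1.9878e-05     2.204
  Change  -7.1559e-06 2.1468e-05
  Equil   1.2723e-05     2.204
  solve Keq expr → x = 7.1559e-06; check Q = 8.4110e+05

Q₀ = 0.00556; Q < K (proceeds forward)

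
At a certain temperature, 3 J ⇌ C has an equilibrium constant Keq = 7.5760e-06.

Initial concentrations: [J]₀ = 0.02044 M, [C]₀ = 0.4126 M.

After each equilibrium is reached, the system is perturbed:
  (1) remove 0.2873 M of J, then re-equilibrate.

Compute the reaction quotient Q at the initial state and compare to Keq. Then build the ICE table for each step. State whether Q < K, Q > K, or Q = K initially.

Q₀ = 4.8316e+04; Q > K (proceeds reverse)

Q₀ = 4.8316e+04 vs Keq = 7.5760e-06 ⇒ Q>K, reverse
Step 1:
                    J           C
  Initial     0.02044      0.4126
  Change        1.238     -0.4126
  Equil         1.258  1.5090e-05
  solve Keq expr → x = -0.4126; check Q = 7.5760e-06
Then remove 0.2873 M of J.
Step 2:
                    J           C
  Initial      0.9709  1.5090e-05
  Change   2.4467e-05 -8.1557e-06
  Equil        0.9709  6.9341e-06
  solve Keq expr → x = -8.1557e-06; check Q = 7.5760e-06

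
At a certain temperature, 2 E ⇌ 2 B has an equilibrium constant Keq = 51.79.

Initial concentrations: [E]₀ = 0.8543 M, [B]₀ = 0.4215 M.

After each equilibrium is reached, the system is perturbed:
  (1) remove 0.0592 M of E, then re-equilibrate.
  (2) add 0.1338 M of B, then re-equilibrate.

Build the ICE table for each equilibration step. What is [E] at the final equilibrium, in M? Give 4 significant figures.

Q₀ = 0.2434 vs Keq = 51.79 ⇒ Q<K, forward
Step 1:
                    E           B
  init         0.8543      0.4215
  Δ           -0.6986      0.6986
  eq           0.1557        1.12
  solve Keq expr → x = 0.3493; check Q = 51.79
Then remove 0.0592 M of E.
Step 2:
                    E           B
  init        0.09645        1.12
  Δ           0.05198    -0.05198
  eq           0.1484       1.068
  solve Keq expr → x = -0.02599; check Q = 51.79
Then add 0.1338 M of B.
Step 3:
                    E           B
  init         0.1484       1.202
  Δ           0.01632    -0.01632
  eq           0.1648       1.186
  solve Keq expr → x = -0.008162; check Q = 51.79

[E]_eq = 0.1648 M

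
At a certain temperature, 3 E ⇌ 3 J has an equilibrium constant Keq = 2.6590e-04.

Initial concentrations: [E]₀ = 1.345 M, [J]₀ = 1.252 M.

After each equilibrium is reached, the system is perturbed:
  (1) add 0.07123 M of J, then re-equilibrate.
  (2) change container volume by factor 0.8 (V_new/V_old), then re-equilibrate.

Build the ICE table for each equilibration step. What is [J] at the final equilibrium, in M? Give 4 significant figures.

[J]_eq = 0.2015 M

Q₀ = 0.8066 vs Keq = 2.6590e-04 ⇒ Q>K, reverse
Step 1:
                  E         J
  init        1.345     1.252
  Δ           1.095    -1.095
  eq           2.44    0.1569
  solve Keq expr → x = -0.365; check Q = 2.6590e-04
Then add 0.07123 M of J.
Step 2:
                  E         J
  init         2.44    0.2281
  Δ         0.06693  -0.06693
  eq          2.507    0.1612
  solve Keq expr → x = -0.02231; check Q = 2.6590e-04
Then change container volume by factor 0.8 (V_new/V_old).
Step 3:
                  E         J
  init        3.134    0.2015
  Δ               0         0
  eq          3.134    0.2015
  solve Keq expr → x = 0; check Q = 2.6590e-04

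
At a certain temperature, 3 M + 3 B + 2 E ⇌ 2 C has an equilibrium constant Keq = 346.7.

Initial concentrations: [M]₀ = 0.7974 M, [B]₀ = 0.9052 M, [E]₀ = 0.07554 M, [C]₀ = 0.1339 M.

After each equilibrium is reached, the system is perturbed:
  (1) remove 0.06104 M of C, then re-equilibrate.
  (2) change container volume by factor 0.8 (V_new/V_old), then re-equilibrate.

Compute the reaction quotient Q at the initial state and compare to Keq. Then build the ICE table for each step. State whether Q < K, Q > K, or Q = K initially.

Q₀ = 8.355; Q < K (proceeds forward)

Q₀ = 8.355 vs Keq = 346.7 ⇒ Q<K, forward
Step 1:
                   M          B          E          C
  Initial     0.7974     0.9052    0.07554     0.1339
  Change    -0.08016   -0.08016   -0.05344    0.05344
  Equil       0.7172      0.825     0.0221     0.1873
  solve Keq expr → x = 0.02672; check Q = 346.7
Then remove 0.06104 M of C.
Step 2:
                   M          B          E          C
  Initial     0.7172      0.825     0.0221     0.1263
  Change   -0.008915  -0.008915  -0.005944   0.005944
  Equil       0.7083     0.8161    0.01616     0.1322
  solve Keq expr → x = 0.002972; check Q = 346.7
Then change container volume by factor 0.8 (V_new/V_old).
Step 3:
                   M          B          E          C
  Initial     0.8854       1.02     0.0202     0.1653
  Change    -0.01325   -0.01325  -0.008834   0.008834
  Equil       0.8722      1.007    0.01136     0.1741
  solve Keq expr → x = 0.004417; check Q = 346.7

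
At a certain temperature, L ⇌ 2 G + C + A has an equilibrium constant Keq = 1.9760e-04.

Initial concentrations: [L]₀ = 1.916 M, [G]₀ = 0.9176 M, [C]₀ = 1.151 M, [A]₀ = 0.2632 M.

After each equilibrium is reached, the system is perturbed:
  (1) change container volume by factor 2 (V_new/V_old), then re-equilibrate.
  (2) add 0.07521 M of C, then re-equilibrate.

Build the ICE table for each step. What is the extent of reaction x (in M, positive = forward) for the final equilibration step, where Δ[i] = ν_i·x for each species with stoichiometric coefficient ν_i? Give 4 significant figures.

Q₀ = 0.1331 vs Keq = 1.9760e-04 ⇒ Q>K, reverse
Step 1:
                   L          G          C          A
  I            1.916     0.9176      1.151     0.2632
  C           0.2601    -0.5203    -0.2601    -0.2601
  E            2.176     0.3973     0.8909   0.003058
  solve Keq expr → x = -0.2601; check Q = 1.9760e-04
Then change container volume by factor 2 (V_new/V_old).
Step 2:
                   L          G          C          A
  I            1.088     0.1987     0.4454   0.001529
  C        -0.008562    0.01712   0.008562   0.008562
  E             1.08     0.2158      0.454    0.01009
  solve Keq expr → x = 0.008562; check Q = 1.9760e-04
Then add 0.07521 M of C.
Step 3:
                   L          G          C          A
  I             1.08     0.2158     0.5292    0.01009
  C         0.001207  -0.002414  -0.001207  -0.001207
  E            1.081     0.2134      0.528   0.008884
  solve Keq expr → x = -0.001207; check Q = 1.9760e-04

x = -0.001207 M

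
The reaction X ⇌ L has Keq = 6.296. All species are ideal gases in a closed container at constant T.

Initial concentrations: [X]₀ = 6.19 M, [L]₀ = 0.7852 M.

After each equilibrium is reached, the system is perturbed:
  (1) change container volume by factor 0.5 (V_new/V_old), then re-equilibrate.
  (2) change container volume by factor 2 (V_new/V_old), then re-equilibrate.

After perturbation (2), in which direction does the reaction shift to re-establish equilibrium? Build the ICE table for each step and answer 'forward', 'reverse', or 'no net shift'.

Q₀ = 0.1268 vs Keq = 6.296 ⇒ Q<K, forward
Step 1:
                    X           L
  I              6.19      0.7852
  C            -5.234       5.234
  E             0.956       6.019
  solve Keq expr → x = 5.234; check Q = 6.296
Then change container volume by factor 0.5 (V_new/V_old).
Step 2:
                    X           L
  I             1.912       12.04
  C                 0           0
  E             1.912       12.04
  solve Keq expr → x = 0; check Q = 6.296
Then change container volume by factor 2 (V_new/V_old).
Step 3:
                    X           L
  I             0.956       6.019
  C                 0           0
  E             0.956       6.019
  solve Keq expr → x = 0; check Q = 6.296

Direction: no net shift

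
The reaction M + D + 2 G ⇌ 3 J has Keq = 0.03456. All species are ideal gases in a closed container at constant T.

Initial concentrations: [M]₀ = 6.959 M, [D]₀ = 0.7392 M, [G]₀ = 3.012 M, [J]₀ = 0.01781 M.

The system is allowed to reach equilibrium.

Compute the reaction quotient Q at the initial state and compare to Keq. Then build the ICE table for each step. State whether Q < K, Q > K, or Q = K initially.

Q₀ = 1.2105e-07; Q < K (proceeds forward)

Q₀ = 1.2105e-07 vs Keq = 0.03456 ⇒ Q<K, forward
Step 1:
                   M          D          G          J
  I            6.959     0.7392      3.012    0.01781
  C          -0.2807    -0.2807    -0.5613      0.842
  E            6.678     0.4585      2.451     0.8598
  solve Keq expr → x = 0.2807; check Q = 0.03456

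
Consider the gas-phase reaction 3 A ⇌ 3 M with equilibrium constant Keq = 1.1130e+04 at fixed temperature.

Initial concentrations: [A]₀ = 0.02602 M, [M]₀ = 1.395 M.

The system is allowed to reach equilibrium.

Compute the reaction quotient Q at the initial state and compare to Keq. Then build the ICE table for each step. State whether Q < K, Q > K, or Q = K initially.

Q₀ = 1.5410e+05 vs Keq = 1.1130e+04 ⇒ Q>K, reverse
Step 1:
                    A           M
  init        0.02602       1.395
  Δ            0.0349     -0.0349
  eq          0.06092        1.36
  solve Keq expr → x = -0.01163; check Q = 1.1130e+04

Q₀ = 1.5410e+05; Q > K (proceeds reverse)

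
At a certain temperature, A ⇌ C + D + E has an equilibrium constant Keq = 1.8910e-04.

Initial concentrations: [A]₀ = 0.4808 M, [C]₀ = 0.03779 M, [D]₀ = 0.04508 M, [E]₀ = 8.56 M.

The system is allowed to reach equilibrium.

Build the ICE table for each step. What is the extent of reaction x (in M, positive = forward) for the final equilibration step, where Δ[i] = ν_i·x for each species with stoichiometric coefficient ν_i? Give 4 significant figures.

Q₀ = 0.03033 vs Keq = 1.8910e-04 ⇒ Q>K, reverse
Step 1:
                  A         C         D         E
  Initial    0.4808   0.03779   0.04508      8.56
  Change    0.03646  -0.03646  -0.03646  -0.03646
  Equil      0.5173  0.001331  0.008621     8.524
  solve Keq expr → x = -0.03646; check Q = 1.8910e-04

x = -0.03646 M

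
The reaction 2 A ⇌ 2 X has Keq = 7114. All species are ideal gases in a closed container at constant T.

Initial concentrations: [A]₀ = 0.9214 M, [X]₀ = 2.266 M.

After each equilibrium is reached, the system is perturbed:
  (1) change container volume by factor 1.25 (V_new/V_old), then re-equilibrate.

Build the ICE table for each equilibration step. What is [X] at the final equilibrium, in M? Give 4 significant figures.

Q₀ = 6.048 vs Keq = 7114 ⇒ Q<K, forward
Step 1:
                   A          X
  Initial     0.9214      2.266
  Change     -0.8841     0.8841
  Equil      0.03735       3.15
  solve Keq expr → x = 0.442; check Q = 7114
Then change container volume by factor 1.25 (V_new/V_old).
Step 2:
                   A          X
  Initial    0.02988       2.52
  Change           0          0
  Equil      0.02988       2.52
  solve Keq expr → x = 0; check Q = 7114

[X]_eq = 2.52 M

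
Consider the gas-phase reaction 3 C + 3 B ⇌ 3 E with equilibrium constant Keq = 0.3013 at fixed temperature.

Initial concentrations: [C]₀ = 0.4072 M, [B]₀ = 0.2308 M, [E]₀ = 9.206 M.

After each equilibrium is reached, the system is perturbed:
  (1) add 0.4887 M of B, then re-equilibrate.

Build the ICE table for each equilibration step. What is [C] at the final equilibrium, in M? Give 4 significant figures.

[C]_eq = 2.991 M

Q₀ = 9.3990e+05 vs Keq = 0.3013 ⇒ Q>K, reverse
Step 1:
                    C           B           E
  Initial      0.4072      0.2308       9.206
  Change        2.779       2.779      -2.779
  Equil         3.186       3.009       6.427
  solve Keq expr → x = -0.9262; check Q = 0.3013
Then add 0.4887 M of B.
Step 2:
                    C           B           E
  Initial       3.186       3.498       6.427
  Change      -0.1951     -0.1951      0.1951
  Equil         2.991       3.303       6.622
  solve Keq expr → x = 0.06503; check Q = 0.3013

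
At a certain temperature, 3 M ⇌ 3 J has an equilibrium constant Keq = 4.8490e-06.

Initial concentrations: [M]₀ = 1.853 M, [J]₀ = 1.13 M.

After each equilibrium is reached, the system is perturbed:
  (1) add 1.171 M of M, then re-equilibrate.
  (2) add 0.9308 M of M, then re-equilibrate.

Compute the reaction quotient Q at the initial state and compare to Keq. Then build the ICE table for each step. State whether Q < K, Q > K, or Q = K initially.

Q₀ = 0.2268; Q > K (proceeds reverse)

Q₀ = 0.2268 vs Keq = 4.8490e-06 ⇒ Q>K, reverse
Step 1:
                    M           J
  I             1.853        1.13
  C              1.08       -1.08
  E             2.933     0.04965
  solve Keq expr → x = -0.3601; check Q = 4.8490e-06
Then add 1.171 M of M.
Step 2:
                    M           J
  I             4.104     0.04965
  C          -0.01949     0.01949
  E             4.085     0.06914
  solve Keq expr → x = 0.006497; check Q = 4.8490e-06
Then add 0.9308 M of M.
Step 3:
                    M           J
  I             5.016     0.06914
  C          -0.01549     0.01549
  E                 5     0.08463
  solve Keq expr → x = 0.005164; check Q = 4.8490e-06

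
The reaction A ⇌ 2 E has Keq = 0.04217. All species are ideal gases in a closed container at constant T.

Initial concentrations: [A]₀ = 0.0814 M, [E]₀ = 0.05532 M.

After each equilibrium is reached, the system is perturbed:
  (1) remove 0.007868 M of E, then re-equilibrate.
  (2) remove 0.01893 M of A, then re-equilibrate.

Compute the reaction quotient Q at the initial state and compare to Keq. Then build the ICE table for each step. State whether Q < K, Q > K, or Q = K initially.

Q₀ = 0.0376; Q < K (proceeds forward)

Q₀ = 0.0376 vs Keq = 0.04217 ⇒ Q<K, forward
Step 1:
                   A          E
  Initial     0.0814    0.05532
  Change   -0.001384   0.002768
  Equil      0.08002    0.05809
  solve Keq expr → x = 0.001384; check Q = 0.04217
Then remove 0.007868 M of E.
Step 2:
                   A          E
  Initial    0.08002    0.05022
  Change   -0.003324   0.006649
  Equil      0.07669    0.05687
  solve Keq expr → x = 0.003324; check Q = 0.04217
Then remove 0.01893 M of A.
Step 3:
                   A          E
  Initial    0.05776    0.05687
  Change    0.003103  -0.006207
  Equil      0.06086    0.05066
  solve Keq expr → x = -0.003103; check Q = 0.04217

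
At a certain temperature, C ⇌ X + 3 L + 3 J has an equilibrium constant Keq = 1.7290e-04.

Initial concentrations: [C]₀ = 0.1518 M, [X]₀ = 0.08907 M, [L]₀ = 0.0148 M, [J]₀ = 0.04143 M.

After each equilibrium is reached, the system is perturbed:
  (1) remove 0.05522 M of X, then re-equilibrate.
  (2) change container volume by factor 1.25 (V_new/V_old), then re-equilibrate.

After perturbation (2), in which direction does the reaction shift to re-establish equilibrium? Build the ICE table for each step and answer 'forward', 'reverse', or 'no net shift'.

Direction: forward

Q₀ = 1.3527e-10 vs Keq = 1.7290e-04 ⇒ Q<K, forward
Step 1:
                  C         X         L         J
  init       0.1518   0.08907    0.0148   0.04143
  Δ        -0.06275   0.06275    0.1882    0.1882
  eq        0.08905    0.1518     0.203    0.2297
  solve Keq expr → x = 0.06275; check Q = 1.7290e-04
Then remove 0.05522 M of X.
Step 2:
                  C         X         L         J
  init      0.08905    0.0966     0.203    0.2297
  Δ       -0.004403  0.004403   0.01321   0.01321
  eq        0.08465     0.101    0.2163    0.2429
  solve Keq expr → x = 0.004403; check Q = 1.7290e-04
Then change container volume by factor 1.25 (V_new/V_old).
Step 3:
                  C         X         L         J
  init      0.06772    0.0808     0.173    0.1943
  Δ        -0.01136   0.01136   0.03407   0.03407
  eq        0.05636   0.09216    0.2071    0.2284
  solve Keq expr → x = 0.01136; check Q = 1.7290e-04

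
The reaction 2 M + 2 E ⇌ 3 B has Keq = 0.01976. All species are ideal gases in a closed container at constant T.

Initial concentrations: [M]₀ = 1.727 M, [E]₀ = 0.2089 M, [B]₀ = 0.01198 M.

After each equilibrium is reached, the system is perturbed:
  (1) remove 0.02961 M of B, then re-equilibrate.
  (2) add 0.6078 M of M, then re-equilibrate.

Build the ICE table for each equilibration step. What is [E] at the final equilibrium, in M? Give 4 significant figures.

Q₀ = 1.3210e-05 vs Keq = 0.01976 ⇒ Q<K, forward
Step 1:
                  M         E         B
  init        1.727    0.2089   0.01198
  Δ        -0.06237  -0.06237   0.09356
  eq          1.665    0.1465    0.1055
  solve Keq expr → x = 0.03119; check Q = 0.01976
Then remove 0.02961 M of B.
Step 2:
                  M         E         B
  init        1.665    0.1465   0.07593
  Δ         -0.0146   -0.0146    0.0219
  eq           1.65    0.1319   0.09783
  solve Keq expr → x = 0.0073; check Q = 0.01976
Then add 0.6078 M of M.
Step 3:
                  M         E         B
  init        2.258    0.1319   0.09783
  Δ        -0.01057  -0.01057   0.01586
  eq          2.247    0.1214    0.1137
  solve Keq expr → x = 0.005287; check Q = 0.01976

[E]_eq = 0.1214 M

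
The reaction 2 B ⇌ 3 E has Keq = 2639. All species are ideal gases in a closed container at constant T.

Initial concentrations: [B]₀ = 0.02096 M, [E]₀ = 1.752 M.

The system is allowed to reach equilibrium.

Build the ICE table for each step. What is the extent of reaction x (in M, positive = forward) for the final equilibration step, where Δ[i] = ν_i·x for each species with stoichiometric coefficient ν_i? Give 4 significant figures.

Q₀ = 1.2241e+04 vs Keq = 2639 ⇒ Q>K, reverse
Step 1:
                  B         E
  init      0.02096     1.752
  Δ         0.02286  -0.03429
  eq        0.04382     1.718
  solve Keq expr → x = -0.01143; check Q = 2639

x = -0.01143 M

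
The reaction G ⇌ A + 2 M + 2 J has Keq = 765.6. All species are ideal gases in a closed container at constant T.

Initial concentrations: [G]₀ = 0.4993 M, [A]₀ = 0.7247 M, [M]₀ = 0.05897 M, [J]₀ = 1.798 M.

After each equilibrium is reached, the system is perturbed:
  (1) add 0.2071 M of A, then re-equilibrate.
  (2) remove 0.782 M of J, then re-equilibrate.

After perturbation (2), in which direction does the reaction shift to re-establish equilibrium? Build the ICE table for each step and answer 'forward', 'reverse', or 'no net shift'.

Direction: forward

Q₀ = 0.01632 vs Keq = 765.6 ⇒ Q<K, forward
Step 1:
                    G           A           M           J
  I            0.4993      0.7247     0.05897       1.798
  C           -0.4864      0.4864      0.9727      0.9727
  E           0.01293       1.211       1.032       2.771
  solve Keq expr → x = 0.4864; check Q = 765.6
Then add 0.2071 M of A.
Step 2:
                    G           A           M           J
  I           0.01293       1.418       1.032       2.771
  C          0.002027   -0.002027   -0.004053   -0.004053
  E           0.01495       1.416       1.028       2.767
  solve Keq expr → x = -0.002027; check Q = 765.6
Then remove 0.782 M of J.
Step 3:
                    G           A           M           J
  I           0.01495       1.416       1.028       1.985
  C         -0.006901    0.006901      0.0138      0.0138
  E          0.008052       1.423       1.041       1.998
  solve Keq expr → x = 0.006901; check Q = 765.6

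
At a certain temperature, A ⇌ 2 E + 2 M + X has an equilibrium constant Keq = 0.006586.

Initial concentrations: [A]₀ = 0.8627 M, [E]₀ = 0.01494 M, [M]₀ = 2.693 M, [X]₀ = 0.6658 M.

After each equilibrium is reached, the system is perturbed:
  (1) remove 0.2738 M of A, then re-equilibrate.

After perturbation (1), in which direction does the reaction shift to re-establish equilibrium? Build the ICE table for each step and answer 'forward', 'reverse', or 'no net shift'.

Direction: reverse

Q₀ = 0.001249 vs Keq = 0.006586 ⇒ Q<K, forward
Step 1:
                   A          E          M          X
  Initial     0.8627    0.01494      2.693     0.6658
  Change   -0.009353    0.01871    0.01871   0.009353
  Equil       0.8533    0.03365      2.712     0.6752
  solve Keq expr → x = 0.009353; check Q = 0.006586
Then remove 0.2738 M of A.
Step 2:
                   A          E          M          X
  Initial     0.5795    0.03365      2.712     0.6752
  Change    0.002866  -0.005732  -0.005732  -0.002866
  Equil       0.5824    0.02791      2.706     0.6723
  solve Keq expr → x = -0.002866; check Q = 0.006586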